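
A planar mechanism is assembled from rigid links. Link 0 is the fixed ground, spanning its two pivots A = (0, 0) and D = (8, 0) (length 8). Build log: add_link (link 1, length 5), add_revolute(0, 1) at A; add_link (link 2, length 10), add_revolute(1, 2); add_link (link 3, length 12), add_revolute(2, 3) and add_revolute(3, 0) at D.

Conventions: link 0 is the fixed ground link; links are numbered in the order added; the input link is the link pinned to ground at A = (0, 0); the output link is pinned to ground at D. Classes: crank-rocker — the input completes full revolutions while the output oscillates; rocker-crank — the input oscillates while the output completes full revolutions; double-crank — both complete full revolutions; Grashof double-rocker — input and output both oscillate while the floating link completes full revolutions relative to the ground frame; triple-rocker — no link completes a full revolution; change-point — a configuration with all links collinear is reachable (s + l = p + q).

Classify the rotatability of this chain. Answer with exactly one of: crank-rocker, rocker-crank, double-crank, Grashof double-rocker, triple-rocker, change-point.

lengths: ground=8, input=5, coupler=10, output=12
sorted: s=5 (shortest), l=12 (longest), p+q=18
s + l = 17 vs p + q = 18
s + l < p + q (Grashof) with shortest = input link → crank-rocker

crank-rocker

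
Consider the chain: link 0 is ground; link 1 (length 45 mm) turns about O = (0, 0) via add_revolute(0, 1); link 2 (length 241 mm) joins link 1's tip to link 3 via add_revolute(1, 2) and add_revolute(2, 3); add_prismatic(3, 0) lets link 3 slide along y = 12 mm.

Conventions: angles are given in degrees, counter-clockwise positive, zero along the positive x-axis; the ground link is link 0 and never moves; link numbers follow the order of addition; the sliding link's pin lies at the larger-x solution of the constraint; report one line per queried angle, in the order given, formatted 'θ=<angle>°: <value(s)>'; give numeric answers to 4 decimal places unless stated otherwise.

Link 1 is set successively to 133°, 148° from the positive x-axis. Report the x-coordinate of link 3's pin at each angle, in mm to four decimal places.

geometry: r = 45 mm, L = 241 mm, e = 12 mm
θ=133°: crank pin P = (r cos θ, r sin θ) = (-30.689926, 32.910917)
θ=133°: h = r sin θ − e = 32.910917 − 12 = 20.910917
θ=133°: x = r cos θ + √(L² − h²) = -30.689926 + 240.091094 = 209.401168
θ=148°: crank pin P = (r cos θ, r sin θ) = (-38.162164, 23.846367)
θ=148°: h = r sin θ − e = 23.846367 − 12 = 11.846367
θ=148°: x = r cos θ + √(L² − h²) = -38.162164 + 240.708670 = 202.546505

θ=133°: 209.4012
θ=148°: 202.5465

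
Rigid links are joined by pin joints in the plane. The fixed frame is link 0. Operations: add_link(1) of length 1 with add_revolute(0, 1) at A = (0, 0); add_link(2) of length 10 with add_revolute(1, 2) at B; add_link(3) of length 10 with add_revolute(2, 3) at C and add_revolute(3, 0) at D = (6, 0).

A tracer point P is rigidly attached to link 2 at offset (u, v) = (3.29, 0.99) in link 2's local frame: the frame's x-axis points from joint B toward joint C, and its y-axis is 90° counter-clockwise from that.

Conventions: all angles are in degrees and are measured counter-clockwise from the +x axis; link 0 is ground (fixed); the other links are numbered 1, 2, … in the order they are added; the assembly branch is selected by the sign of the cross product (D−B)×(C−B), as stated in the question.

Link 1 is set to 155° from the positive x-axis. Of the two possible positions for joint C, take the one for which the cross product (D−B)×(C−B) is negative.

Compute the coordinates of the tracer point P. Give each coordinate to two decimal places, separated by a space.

A=(0,0), D=(6.00,0)
B = A + 1.00·(cos155°, sin155°) = (-0.9063, 0.4226)
|BD| = 6.9192
circle(B,10.00) ∩ circle(D,10.00): a=3.4596, h=9.3825
  candidates: C₊=(3.1199,9.5763) cross=64.920; C₋=(1.9738,-9.1537) cross=-64.920
  branch - wants cross < 0 → take C=(1.9738,-9.1537) (cross=-64.920)
ex = (C−B)/|BC| = (0.2880,-0.9576); ey = (0.9576,0.2880)
P = B + 3.29·ex + 0.99·ey = (0.9893,-2.4428)

0.99 -2.44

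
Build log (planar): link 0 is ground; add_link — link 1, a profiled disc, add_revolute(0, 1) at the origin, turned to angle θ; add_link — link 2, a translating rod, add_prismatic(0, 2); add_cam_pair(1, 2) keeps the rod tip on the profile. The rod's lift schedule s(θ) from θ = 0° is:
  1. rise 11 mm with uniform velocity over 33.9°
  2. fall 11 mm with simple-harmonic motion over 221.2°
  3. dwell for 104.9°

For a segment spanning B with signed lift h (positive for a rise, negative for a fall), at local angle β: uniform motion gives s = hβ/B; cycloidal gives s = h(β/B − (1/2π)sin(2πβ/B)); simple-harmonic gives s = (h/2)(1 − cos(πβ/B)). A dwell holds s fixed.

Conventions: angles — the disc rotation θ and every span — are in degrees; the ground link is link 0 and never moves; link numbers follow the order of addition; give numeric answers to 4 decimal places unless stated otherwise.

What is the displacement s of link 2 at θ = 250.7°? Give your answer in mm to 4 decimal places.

seg 1 [0°–33.9°] uniform, h=11: full span → s += 11 → s = 11.0000
seg 2 [33.9°–255.1°] simple-harmonic, h=-11: θ=250.7° here. β=216.8, B=221.2. -11/2·(1 − cos(π·0.9801)) = -10.9893 → s = 0.0107

0.0107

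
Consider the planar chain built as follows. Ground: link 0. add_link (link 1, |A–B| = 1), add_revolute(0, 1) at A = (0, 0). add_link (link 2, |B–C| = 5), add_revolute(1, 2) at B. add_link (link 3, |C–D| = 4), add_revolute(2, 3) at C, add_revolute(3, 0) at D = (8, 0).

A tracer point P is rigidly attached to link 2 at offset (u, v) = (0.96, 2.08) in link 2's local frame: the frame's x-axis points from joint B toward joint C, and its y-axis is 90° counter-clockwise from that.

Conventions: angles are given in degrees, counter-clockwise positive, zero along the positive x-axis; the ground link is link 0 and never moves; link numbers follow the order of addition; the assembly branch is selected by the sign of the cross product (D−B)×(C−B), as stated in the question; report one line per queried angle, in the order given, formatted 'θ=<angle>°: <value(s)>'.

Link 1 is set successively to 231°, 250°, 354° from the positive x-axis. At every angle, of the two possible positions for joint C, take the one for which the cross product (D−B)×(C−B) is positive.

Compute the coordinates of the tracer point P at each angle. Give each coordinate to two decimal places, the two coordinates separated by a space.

A=(0,0), D=(8.00,0)
θ=231°: B = A + 1.00·(cos231°, sin231°) = (-0.6293, -0.7771)
θ=231°: |BD| = 8.6642
θ=231°: circle(B,5.00) ∩ circle(D,4.00): a=4.8515, h=1.2095
θ=231°:   candidates: C₊=(4.0941,0.8627) cross=10.480; C₋=(4.3111,-1.5466) cross=-10.480
θ=231°:   branch + wants cross > 0 → take C=(4.0941,0.8627) (cross=10.480)
θ=231°: ex = (C−B)/|BC| = (0.9447,0.3280); ey = (-0.3280,0.9447)
θ=231°: P = B + 0.96·ex + 2.08·ey = (-0.4046,1.5027)
θ=250°: B = A + 1.00·(cos250°, sin250°) = (-0.3420, -0.9397)
θ=250°: |BD| = 8.3948
θ=250°: circle(B,5.00) ∩ circle(D,4.00): a=4.7334, h=1.6108
θ=250°:   candidates: C₊=(4.1814,1.1908) cross=13.522; C₋=(4.5420,-2.0105) cross=-13.522
θ=250°:   branch + wants cross > 0 → take C=(4.1814,1.1908) (cross=13.522)
θ=250°: ex = (C−B)/|BC| = (0.9047,0.4261); ey = (-0.4261,0.9047)
θ=250°: P = B + 0.96·ex + 2.08·ey = (-0.3598,1.3511)
θ=354°: B = A + 1.00·(cos354°, sin354°) = (0.9945, -0.1045)
θ=354°: |BD| = 7.0063
θ=354°: circle(B,5.00) ∩ circle(D,4.00): a=4.1454, h=2.7956
θ=354°:   candidates: C₊=(5.0978,2.7526) cross=19.587; C₋=(5.1812,-2.8380) cross=-19.587
θ=354°:   branch + wants cross > 0 → take C=(5.0978,2.7526) (cross=19.587)
θ=354°: ex = (C−B)/|BC| = (0.8206,0.5714); ey = (-0.5714,0.8206)
θ=354°: P = B + 0.96·ex + 2.08·ey = (0.5938,2.1510)

θ=231°: -0.40 1.50
θ=250°: -0.36 1.35
θ=354°: 0.59 2.15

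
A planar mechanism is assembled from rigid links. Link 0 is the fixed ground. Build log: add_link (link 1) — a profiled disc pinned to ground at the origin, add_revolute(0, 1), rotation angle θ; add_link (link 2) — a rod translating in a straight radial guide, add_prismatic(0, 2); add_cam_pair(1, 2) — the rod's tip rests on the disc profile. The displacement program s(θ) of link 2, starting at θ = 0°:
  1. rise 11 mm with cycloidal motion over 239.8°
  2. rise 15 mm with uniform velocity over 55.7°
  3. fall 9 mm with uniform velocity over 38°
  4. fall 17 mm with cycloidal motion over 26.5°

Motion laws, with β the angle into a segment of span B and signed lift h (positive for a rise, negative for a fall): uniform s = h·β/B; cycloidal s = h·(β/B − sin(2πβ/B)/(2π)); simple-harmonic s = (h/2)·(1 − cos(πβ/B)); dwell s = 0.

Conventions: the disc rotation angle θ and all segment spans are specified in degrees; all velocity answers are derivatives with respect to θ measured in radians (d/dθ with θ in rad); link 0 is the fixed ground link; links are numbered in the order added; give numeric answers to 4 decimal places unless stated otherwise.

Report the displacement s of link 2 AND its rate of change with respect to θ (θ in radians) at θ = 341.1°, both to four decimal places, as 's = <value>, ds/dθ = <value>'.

seg 1 [0°–239.8°] cycloidal, h=11: full span → s += 11 → s = 11.0000
seg 2 [239.8°–295.5°] uniform, h=15: full span → s += 15 → s = 26.0000
seg 3 [295.5°–333.5°] uniform, h=-9: full span → s += -9 → s = 17.0000
seg 4 [333.5°–360°] cycloidal, h=-17: θ=341.1° here. β=7.6, B=26.5. -17·(0.2868 − sin(2π·0.2868)/(2π)) = -2.2418 → s = 14.7582
velocity in seg [333.5°–360°] (cycloidal), θ in radians: β = 7.6° = 0.1326 rad, B = 26.5° = 0.4625 rad; ds/dθ = (h/B)(1 − cos(2πβ/B)) = ((-17)/0.4625)(1 − cos(2π·0.2868)) = -45.177277 mm/rad

s = 14.7582, ds/dθ = -45.1773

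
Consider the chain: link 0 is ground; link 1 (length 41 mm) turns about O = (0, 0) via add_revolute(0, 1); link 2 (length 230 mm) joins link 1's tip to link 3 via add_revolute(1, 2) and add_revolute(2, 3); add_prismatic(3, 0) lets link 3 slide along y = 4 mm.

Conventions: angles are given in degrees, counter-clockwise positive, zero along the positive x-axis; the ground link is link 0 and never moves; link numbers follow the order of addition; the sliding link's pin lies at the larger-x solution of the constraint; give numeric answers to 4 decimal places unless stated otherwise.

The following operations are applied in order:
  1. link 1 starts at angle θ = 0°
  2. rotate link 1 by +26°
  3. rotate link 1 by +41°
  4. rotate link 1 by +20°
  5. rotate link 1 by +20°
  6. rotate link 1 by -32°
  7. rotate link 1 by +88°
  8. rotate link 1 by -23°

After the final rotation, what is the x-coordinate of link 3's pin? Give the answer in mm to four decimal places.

geometry: r = 41 mm, L = 230 mm, e = 4 mm; θ starts at 0°
rotate link 1 by +26°: θ ← 0° +26° = 26°
rotate link 1 by +41°: θ ← 26° +41° = 67°
rotate link 1 by +20°: θ ← 67° +20° = 87°
rotate link 1 by +20°: θ ← 87° +20° = 107°
rotate link 1 by -32°: θ ← 107° -32° = 75°
rotate link 1 by +88°: θ ← 75° +88° = 163°
rotate link 1 by -23°: θ ← 163° -23° = 140°
crank pin P = (r cos θ, r sin θ) = (-31.407822, 26.354292)
h = r sin θ − e = 26.354292 − 4 = 22.354292
x = r cos θ + √(L² − h²) = -31.407822 + 228.911087 = 197.503265

197.5033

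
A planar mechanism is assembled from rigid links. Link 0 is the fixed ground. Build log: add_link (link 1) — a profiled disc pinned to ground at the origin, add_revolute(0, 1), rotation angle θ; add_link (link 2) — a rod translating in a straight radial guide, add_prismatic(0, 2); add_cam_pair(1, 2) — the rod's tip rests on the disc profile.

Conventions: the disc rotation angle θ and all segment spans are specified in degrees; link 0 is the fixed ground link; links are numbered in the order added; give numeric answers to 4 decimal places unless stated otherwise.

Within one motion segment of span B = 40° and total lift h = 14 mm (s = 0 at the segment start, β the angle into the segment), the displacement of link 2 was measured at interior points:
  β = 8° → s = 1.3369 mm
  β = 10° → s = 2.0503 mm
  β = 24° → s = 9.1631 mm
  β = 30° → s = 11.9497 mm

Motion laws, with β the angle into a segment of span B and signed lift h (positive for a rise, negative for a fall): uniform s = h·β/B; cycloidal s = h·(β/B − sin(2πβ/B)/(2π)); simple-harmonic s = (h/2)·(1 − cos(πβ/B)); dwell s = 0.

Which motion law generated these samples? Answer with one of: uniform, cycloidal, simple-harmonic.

candidates at β/B = r: uniform s = h·r (linear in β); cycloidal s = h·(r − sin(2πr)/(2π)); simple-harmonic s = (h/2)(1 − cos(πr))
β=8°: printed 1.3369 | uniform 2.8000, cycloidal 0.6809, simple-harmonic 1.3369
β=10°: printed 2.0503 | uniform 3.5000, cycloidal 1.2718, simple-harmonic 2.0503
β=24°: printed 9.1631 | uniform 8.4000, cycloidal 9.7097, simple-harmonic 9.1631
β=30°: printed 11.9497 | uniform 10.5000, cycloidal 12.7282, simple-harmonic 11.9497
only one law matches every sample → simple-harmonic

simple-harmonic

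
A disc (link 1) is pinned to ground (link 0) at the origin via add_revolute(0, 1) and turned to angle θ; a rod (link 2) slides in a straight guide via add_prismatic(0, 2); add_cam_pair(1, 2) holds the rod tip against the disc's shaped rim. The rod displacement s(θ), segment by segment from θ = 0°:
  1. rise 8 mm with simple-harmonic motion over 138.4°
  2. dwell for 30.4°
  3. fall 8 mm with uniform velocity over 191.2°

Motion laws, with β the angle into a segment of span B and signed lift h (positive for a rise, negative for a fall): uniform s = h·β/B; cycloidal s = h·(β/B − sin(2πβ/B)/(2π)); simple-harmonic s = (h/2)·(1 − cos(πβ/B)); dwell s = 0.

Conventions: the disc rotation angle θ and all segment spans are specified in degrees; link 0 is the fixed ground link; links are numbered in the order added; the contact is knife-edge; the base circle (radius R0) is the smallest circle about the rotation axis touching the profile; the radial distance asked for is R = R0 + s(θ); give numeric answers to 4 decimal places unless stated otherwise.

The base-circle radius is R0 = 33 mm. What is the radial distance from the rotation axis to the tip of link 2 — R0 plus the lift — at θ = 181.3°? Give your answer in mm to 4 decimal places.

segment 1 (0° to 138.4°, simple-harmonic, h = 8) is passed completely: s = 0.0000 + (8) = 8.0000
segment 2 (138.4° to 168.8°, dwell): s unchanged at 8.0000
θ = 181.3° falls in segment 3 (168.8° to 360°, uniform, h = -8): β = 181.3 − 168.8 = 12.5°, B = 191.2°; Δs = -8·12.5/191.2 = -0.5230; s = 8.0000 − 0.5230 = 7.4770
R = R0 + s = 33 + 7.4770 = 40.4770

40.4770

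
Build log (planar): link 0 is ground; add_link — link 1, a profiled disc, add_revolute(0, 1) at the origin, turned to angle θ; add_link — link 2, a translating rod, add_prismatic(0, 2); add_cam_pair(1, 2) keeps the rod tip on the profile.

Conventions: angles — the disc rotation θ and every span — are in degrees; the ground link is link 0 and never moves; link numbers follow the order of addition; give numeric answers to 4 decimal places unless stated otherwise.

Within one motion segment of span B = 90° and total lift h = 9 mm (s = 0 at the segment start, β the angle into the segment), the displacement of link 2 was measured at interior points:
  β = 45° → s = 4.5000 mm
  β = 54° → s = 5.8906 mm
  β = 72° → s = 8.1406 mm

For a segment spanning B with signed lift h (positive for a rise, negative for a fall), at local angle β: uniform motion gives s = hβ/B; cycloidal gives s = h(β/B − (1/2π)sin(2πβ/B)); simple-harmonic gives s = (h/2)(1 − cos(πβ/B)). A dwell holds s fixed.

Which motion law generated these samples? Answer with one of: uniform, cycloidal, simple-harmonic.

candidates at β/B = r: uniform s = h·r (linear in β); cycloidal s = h·(r − sin(2πr)/(2π)); simple-harmonic s = (h/2)(1 − cos(πr))
β=45°: printed 4.5000 | uniform 4.5000, cycloidal 4.5000, simple-harmonic 4.5000
β=54°: printed 5.8906 | uniform 5.4000, cycloidal 6.2419, simple-harmonic 5.8906
β=72°: printed 8.1406 | uniform 7.2000, cycloidal 8.5623, simple-harmonic 8.1406
only one law matches every sample → simple-harmonic

simple-harmonic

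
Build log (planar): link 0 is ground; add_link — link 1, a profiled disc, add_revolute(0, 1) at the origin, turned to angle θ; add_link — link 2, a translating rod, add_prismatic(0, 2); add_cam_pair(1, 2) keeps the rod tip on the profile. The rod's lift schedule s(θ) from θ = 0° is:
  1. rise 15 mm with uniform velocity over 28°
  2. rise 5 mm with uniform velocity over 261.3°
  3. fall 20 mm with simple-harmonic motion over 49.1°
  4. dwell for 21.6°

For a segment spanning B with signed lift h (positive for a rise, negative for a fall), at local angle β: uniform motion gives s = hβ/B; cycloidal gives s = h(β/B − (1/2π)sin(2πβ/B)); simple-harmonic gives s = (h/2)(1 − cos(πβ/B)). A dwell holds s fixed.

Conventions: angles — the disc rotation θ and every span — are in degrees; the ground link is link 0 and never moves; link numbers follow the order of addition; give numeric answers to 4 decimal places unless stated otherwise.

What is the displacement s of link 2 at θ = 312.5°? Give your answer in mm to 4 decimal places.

seg 1 [0°–28°] uniform, h=15: full span → s += 15 → s = 15.0000
seg 2 [28°–289.3°] uniform, h=5: full span → s += 5 → s = 20.0000
seg 3 [289.3°–338.4°] simple-harmonic, h=-20: θ=312.5° here. β=23.2, B=49.1. -20/2·(1 − cos(π·0.4725)) = -9.1373 → s = 10.8627

10.8627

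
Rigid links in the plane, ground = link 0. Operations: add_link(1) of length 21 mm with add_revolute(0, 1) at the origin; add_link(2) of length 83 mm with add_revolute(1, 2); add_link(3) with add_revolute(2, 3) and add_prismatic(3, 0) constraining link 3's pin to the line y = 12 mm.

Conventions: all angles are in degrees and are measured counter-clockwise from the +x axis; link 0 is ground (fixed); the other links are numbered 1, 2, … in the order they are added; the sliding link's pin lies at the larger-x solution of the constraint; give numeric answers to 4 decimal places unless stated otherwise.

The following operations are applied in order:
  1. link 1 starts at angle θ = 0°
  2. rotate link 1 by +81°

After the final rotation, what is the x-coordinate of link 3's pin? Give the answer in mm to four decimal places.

geometry: r = 21 mm, L = 83 mm, e = 12 mm; θ starts at 0°
rotate link 1 by +81°: θ ← 0° +81° = 81°
crank pin P = (r cos θ, r sin θ) = (3.285124, 20.741455)
h = r sin θ − e = 20.741455 − 12 = 8.741455
x = r cos θ + √(L² − h²) = 3.285124 + 82.538397 = 85.823521

85.8235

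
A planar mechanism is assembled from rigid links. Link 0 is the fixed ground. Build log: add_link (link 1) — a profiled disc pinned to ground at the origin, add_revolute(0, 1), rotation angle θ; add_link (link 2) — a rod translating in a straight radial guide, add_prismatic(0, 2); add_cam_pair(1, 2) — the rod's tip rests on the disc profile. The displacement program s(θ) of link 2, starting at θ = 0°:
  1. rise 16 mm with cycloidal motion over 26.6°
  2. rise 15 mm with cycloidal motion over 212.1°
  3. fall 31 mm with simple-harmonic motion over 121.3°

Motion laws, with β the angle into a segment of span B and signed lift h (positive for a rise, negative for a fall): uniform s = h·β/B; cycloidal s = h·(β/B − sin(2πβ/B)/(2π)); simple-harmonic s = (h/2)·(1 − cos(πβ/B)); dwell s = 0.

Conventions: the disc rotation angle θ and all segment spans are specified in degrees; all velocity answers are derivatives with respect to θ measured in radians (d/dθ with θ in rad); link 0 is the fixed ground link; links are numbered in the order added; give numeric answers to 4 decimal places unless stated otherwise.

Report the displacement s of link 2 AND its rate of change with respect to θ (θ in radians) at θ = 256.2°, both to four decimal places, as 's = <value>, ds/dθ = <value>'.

seg 1 [0°–26.6°] cycloidal, h=16: full span → s += 16 → s = 16.0000
seg 2 [26.6°–238.7°] cycloidal, h=15: full span → s += 15 → s = 31.0000
seg 3 [238.7°–360°] simple-harmonic, h=-31: θ=256.2° here. β=17.5, B=121.3. -31/2·(1 − cos(π·0.1443)) = -1.5650 → s = 29.4350
velocity in seg [238.7°–360°] (simple-harmonic), θ in radians: β = 17.5° = 0.3054 rad, B = 121.3° = 2.1171 rad; ds/dθ = (πh/(2B)) sin(πβ/B) = (π·(-31)/(2·2.1171)) sin(π·0.1443) = -10.071593 mm/rad

s = 29.4350, ds/dθ = -10.0716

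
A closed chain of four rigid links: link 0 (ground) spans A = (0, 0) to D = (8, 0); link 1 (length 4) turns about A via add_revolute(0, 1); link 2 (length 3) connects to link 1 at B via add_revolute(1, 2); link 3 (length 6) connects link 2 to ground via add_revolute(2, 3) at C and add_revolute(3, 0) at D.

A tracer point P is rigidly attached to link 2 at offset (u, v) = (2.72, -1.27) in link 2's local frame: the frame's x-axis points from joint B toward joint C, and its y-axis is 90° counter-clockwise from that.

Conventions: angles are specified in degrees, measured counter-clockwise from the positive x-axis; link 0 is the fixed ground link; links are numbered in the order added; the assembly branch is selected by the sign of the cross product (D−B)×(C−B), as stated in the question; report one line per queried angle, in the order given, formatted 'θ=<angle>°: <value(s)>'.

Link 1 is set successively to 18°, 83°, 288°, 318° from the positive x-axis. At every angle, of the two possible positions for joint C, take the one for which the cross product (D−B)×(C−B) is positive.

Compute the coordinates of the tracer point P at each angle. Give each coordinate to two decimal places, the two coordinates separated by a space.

A=(0,0), D=(8.00,0)
θ=18°: B = A + 4.00·(cos18°, sin18°) = (3.8042, 1.2361)
θ=18°: |BD| = 4.3741
θ=18°: circle(B,3.00) ∩ circle(D,6.00): a=-0.8993, h=2.8620
θ=18°:   candidates: C₊=(3.7503,4.2356) cross=12.519; C₋=(2.1328,-1.2552) cross=-12.519
θ=18°:   branch + wants cross > 0 → take C=(3.7503,4.2356) (cross=12.519)
θ=18°: ex = (C−B)/|BC| = (-0.0180,0.9998); ey = (-0.9998,-0.0180)
θ=18°: P = B + 2.72·ex + -1.27·ey = (5.0251,3.9785)
θ=83°: B = A + 4.00·(cos83°, sin83°) = (0.4875, 3.9702)
θ=83°: |BD| = 8.4971
θ=83°: circle(B,3.00) ∩ circle(D,6.00): a=2.6598, h=1.3877
θ=83°:   candidates: C₊=(3.4874,3.9543) cross=11.791; C₋=(2.1907,1.5005) cross=-11.791
θ=83°:   branch + wants cross > 0 → take C=(3.4874,3.9543) (cross=11.791)
θ=83°: ex = (C−B)/|BC| = (1.0000,-0.0053); ey = (0.0053,1.0000)
θ=83°: P = B + 2.72·ex + -1.27·ey = (3.2007,2.6858)
θ=288°: B = A + 4.00·(cos288°, sin288°) = (1.2361, -3.8042)
θ=288°: |BD| = 7.7603
θ=288°: circle(B,3.00) ∩ circle(D,6.00): a=2.1406, h=2.1019
θ=288°:   candidates: C₊=(2.0714,-0.9229) cross=16.312; C₋=(4.1322,-4.5869) cross=-16.312
θ=288°:   branch + wants cross > 0 → take C=(2.0714,-0.9229) (cross=16.312)
θ=288°: ex = (C−B)/|BC| = (0.2784,0.9605); ey = (-0.9605,0.2784)
θ=288°: P = B + 2.72·ex + -1.27·ey = (3.2132,-1.5454)
θ=318°: B = A + 4.00·(cos318°, sin318°) = (2.9726, -2.6765)
θ=318°: |BD| = 5.6955
θ=318°: circle(B,3.00) ∩ circle(D,6.00): a=0.4775, h=2.9618
θ=318°:   candidates: C₊=(2.0022,0.1622) cross=16.869; C₋=(4.7859,-5.0665) cross=-16.869
θ=318°:   branch + wants cross > 0 → take C=(2.0022,0.1622) (cross=16.869)
θ=318°: ex = (C−B)/|BC| = (-0.3235,0.9462); ey = (-0.9462,-0.3235)
θ=318°: P = B + 2.72·ex + -1.27·ey = (3.2945,0.3081)

θ=18°: 5.03 3.98
θ=83°: 3.20 2.69
θ=288°: 3.21 -1.55
θ=318°: 3.29 0.31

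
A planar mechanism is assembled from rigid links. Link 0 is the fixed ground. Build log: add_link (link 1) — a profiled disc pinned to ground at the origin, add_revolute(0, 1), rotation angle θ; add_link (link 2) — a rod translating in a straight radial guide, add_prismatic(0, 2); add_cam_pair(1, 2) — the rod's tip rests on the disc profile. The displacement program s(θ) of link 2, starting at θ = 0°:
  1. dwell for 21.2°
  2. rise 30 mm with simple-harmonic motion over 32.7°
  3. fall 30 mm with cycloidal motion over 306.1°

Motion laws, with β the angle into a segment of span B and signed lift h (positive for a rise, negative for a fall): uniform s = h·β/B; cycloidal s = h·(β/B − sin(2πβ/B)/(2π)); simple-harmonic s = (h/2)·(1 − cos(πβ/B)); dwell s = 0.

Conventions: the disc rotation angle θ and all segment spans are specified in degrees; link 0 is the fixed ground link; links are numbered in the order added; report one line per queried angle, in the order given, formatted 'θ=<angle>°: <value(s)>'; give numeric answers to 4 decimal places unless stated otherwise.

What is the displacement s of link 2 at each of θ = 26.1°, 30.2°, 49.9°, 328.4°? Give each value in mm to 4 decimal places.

seg 1 [0°–21.2°] dwell: s stays 0.0000
seg 2 [21.2°–53.9°] simple-harmonic, h=30: θ=26.1° here. β=4.9, B=32.7. 30/2·(1 − cos(π·0.1498)) = 1.6316 → s = 1.6316
seg 2 [21.2°–53.9°] simple-harmonic, h=30: θ=30.2° here. β=9, B=32.7. 30/2·(1 − cos(π·0.2752)) = 5.2665 → s = 5.2665
seg 2 [21.2°–53.9°] simple-harmonic, h=30: θ=49.9° here. β=28.7, B=32.7. 30/2·(1 − cos(π·0.8777)) = 28.9060 → s = 28.9060
seg 2 [21.2°–53.9°] simple-harmonic, h=30: full span → s += 30 → s = 30.0000
seg 3 [53.9°–360°] cycloidal, h=-30: θ=328.4° here. β=274.5, B=306.1. -30·(0.8968 − sin(2π·0.8968)/(2π)) = -29.7874 → s = 0.2126

θ=26.1°: 1.6316
θ=30.2°: 5.2665
θ=49.9°: 28.9060
θ=328.4°: 0.2126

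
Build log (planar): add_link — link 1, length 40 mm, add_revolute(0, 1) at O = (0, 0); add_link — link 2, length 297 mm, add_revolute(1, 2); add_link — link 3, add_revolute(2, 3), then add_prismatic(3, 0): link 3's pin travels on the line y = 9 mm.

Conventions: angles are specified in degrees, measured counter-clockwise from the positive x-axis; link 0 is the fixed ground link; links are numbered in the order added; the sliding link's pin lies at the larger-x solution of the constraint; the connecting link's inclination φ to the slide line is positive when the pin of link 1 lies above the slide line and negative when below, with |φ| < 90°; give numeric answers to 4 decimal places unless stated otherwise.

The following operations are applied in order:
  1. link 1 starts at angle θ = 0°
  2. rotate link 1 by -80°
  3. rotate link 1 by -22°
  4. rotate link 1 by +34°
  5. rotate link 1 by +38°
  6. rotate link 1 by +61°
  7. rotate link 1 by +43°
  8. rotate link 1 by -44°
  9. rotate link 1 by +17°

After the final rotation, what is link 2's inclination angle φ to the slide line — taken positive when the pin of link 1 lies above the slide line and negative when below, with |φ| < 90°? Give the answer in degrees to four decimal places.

geometry: r = 40 mm, L = 297 mm, e = 9 mm; θ starts at 0°
rotate link 1 by -80°: θ ← 0° -80° = -80°
rotate link 1 by -22°: θ ← -80° -22° = -102°
rotate link 1 by +34°: θ ← -102° +34° = -68°
rotate link 1 by +38°: θ ← -68° +38° = -30°
rotate link 1 by +61°: θ ← -30° +61° = 31°
rotate link 1 by +43°: θ ← 31° +43° = 74°
rotate link 1 by -44°: θ ← 74° -44° = 30°
rotate link 1 by +17°: θ ← 30° +17° = 47°
h = r sin θ − e = 29.254148 − 9 = 20.254148
sin φ = h / L = 20.254148 / 297 = 0.06819578
φ = arcsin(0.06819578) = 3.910366°

3.9104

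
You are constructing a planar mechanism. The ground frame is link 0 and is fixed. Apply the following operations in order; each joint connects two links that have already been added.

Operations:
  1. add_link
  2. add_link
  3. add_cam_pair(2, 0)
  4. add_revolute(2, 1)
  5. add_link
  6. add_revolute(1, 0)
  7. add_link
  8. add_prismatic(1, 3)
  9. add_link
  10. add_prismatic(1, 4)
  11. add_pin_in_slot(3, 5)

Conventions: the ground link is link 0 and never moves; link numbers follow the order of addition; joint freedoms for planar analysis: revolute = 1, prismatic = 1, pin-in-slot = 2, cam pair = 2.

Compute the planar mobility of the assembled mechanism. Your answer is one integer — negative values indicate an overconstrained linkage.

(L,J1,J2)=(1,0,0); link0 fixed
link1: (2,0,0)
link2: (3,0,0)
C 2-0 [J2]: (3,0,1)
R 2-1 [J1]: (3,1,1)
link3: (4,1,1)
R 1-0 [J1]: (4,2,1)
link4: (5,2,1)
P 1-3 [J1]: (5,3,1)
link5: (6,3,1)
P 1-4 [J1]: (6,4,1)
PS 3-5 [J2]: (6,4,2)
Grübler: 3·5 − 2·4 − 2 = 5

M = 5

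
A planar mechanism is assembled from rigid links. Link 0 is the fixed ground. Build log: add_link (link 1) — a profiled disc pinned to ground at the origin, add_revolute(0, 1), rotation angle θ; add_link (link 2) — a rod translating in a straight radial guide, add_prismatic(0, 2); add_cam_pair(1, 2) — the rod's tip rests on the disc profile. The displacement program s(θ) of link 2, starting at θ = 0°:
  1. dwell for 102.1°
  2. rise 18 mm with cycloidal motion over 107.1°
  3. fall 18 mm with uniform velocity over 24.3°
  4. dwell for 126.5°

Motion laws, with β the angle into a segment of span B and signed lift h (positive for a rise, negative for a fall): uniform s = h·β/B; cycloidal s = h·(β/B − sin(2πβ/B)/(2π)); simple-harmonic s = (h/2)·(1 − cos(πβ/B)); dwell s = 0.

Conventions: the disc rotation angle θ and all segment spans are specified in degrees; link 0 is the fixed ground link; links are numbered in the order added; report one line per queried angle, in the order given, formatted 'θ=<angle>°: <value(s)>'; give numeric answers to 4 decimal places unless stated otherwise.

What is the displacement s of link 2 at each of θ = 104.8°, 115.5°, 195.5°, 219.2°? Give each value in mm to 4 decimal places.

seg 1 [0°–102.1°] dwell: s stays 0.0000
seg 2 [102.1°–209.2°] cycloidal, h=18: θ=104.8° here. β=2.7, B=107.1. 18·(0.0252 − sin(2π·0.0252)/(2π)) = 0.0019 → s = 0.0019
seg 2 [102.1°–209.2°] cycloidal, h=18: θ=115.5° here. β=13.4, B=107.1. 18·(0.1251 − sin(2π·0.1251)/(2π)) = 0.2249 → s = 0.2249
seg 2 [102.1°–209.2°] cycloidal, h=18: θ=195.5° here. β=93.4, B=107.1. 18·(0.8721 − sin(2π·0.8721)/(2π)) = 17.7600 → s = 17.7600
seg 2 [102.1°–209.2°] cycloidal, h=18: full span → s += 18 → s = 18.0000
seg 3 [209.2°–233.5°] uniform, h=-18: θ=219.2° here. β=10, B=24.3. -18·10/24.3 = -7.4074 → s = 10.5926

θ=104.8°: 0.0019
θ=115.5°: 0.2249
θ=195.5°: 17.7600
θ=219.2°: 10.5926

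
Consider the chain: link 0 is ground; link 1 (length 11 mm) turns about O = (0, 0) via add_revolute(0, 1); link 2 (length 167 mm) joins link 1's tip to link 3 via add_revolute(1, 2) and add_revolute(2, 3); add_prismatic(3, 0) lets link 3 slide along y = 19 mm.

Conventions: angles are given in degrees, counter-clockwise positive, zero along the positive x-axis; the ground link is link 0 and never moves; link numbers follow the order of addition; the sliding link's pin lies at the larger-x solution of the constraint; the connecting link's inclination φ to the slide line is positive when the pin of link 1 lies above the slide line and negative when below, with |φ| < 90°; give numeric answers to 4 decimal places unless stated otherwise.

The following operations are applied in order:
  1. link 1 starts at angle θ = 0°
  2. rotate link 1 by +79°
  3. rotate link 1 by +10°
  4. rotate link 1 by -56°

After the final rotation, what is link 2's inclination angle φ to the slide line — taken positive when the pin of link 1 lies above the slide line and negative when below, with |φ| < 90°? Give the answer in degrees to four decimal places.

geometry: r = 11 mm, L = 167 mm, e = 19 mm; θ starts at 0°
rotate link 1 by +79°: θ ← 0° +79° = 79°
rotate link 1 by +10°: θ ← 79° +10° = 89°
rotate link 1 by -56°: θ ← 89° -56° = 33°
h = r sin θ − e = 5.991029 − 19 = -13.008971
sin φ = h / L = -13.008971 / 167 = -0.07789803
φ = arcsin(-0.07789803) = -4.467754°

-4.4678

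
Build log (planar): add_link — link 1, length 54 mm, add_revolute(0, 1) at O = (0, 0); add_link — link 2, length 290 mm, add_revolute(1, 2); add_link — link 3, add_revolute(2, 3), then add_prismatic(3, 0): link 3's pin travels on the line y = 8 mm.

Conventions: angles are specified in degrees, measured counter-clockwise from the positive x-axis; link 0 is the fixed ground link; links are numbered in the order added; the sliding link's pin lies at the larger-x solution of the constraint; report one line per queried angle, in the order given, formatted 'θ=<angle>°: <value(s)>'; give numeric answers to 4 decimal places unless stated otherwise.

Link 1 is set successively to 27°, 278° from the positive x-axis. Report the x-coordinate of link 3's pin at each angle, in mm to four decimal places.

geometry: r = 54 mm, L = 290 mm, e = 8 mm
θ=27°: crank pin P = (r cos θ, r sin θ) = (48.114352, 24.515487)
θ=27°: h = r sin θ − e = 24.515487 − 8 = 16.515487
θ=27°: x = r cos θ + √(L² − h²) = 48.114352 + 289.529340 = 337.643692
θ=278°: crank pin P = (r cos θ, r sin θ) = (7.515347, -53.474476)
θ=278°: h = r sin θ − e = -53.474476 − 8 = -61.474476
θ=278°: x = r cos θ + √(L² − h²) = 7.515347 + 283.409401 = 290.924749

θ=27°: 337.6437
θ=278°: 290.9247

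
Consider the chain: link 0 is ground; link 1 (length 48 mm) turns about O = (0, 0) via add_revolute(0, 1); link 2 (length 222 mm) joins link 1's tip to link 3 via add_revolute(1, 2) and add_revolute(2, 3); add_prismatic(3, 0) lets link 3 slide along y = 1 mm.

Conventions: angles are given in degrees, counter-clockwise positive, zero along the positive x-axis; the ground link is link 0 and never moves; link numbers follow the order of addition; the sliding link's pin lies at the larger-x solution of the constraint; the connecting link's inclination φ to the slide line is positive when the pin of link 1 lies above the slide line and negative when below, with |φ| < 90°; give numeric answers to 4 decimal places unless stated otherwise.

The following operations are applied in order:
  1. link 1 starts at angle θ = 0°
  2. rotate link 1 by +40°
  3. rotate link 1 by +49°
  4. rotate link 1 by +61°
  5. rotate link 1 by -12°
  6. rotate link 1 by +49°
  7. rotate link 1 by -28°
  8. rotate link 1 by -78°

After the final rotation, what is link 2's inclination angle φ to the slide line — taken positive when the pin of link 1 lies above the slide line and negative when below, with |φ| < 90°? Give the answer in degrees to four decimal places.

geometry: r = 48 mm, L = 222 mm, e = 1 mm; θ starts at 0°
rotate link 1 by +40°: θ ← 0° +40° = 40°
rotate link 1 by +49°: θ ← 40° +49° = 89°
rotate link 1 by +61°: θ ← 89° +61° = 150°
rotate link 1 by -12°: θ ← 150° -12° = 138°
rotate link 1 by +49°: θ ← 138° +49° = 187°
rotate link 1 by -28°: θ ← 187° -28° = 159°
rotate link 1 by -78°: θ ← 159° -78° = 81°
h = r sin θ − e = 47.409040 − 1 = 46.409040
sin φ = h / L = 46.409040 / 222 = 0.20904973
φ = arcsin(0.20904973) = 12.066670°

12.0667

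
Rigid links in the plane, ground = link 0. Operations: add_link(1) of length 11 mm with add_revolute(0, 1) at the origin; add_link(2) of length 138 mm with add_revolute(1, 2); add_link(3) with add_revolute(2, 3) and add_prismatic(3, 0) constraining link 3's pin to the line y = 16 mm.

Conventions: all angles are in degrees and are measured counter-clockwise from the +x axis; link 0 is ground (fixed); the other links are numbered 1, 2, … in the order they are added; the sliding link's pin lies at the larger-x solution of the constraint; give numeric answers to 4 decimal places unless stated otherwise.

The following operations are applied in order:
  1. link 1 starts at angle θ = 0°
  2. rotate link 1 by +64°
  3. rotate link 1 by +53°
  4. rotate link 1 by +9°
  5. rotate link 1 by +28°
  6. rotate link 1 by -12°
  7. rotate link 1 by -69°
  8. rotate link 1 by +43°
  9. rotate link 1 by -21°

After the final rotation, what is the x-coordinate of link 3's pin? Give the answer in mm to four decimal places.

geometry: r = 11 mm, L = 138 mm, e = 16 mm; θ starts at 0°
rotate link 1 by +64°: θ ← 0° +64° = 64°
rotate link 1 by +53°: θ ← 64° +53° = 117°
rotate link 1 by +9°: θ ← 117° +9° = 126°
rotate link 1 by +28°: θ ← 126° +28° = 154°
rotate link 1 by -12°: θ ← 154° -12° = 142°
rotate link 1 by -69°: θ ← 142° -69° = 73°
rotate link 1 by +43°: θ ← 73° +43° = 116°
rotate link 1 by -21°: θ ← 116° -21° = 95°
crank pin P = (r cos θ, r sin θ) = (-0.958713, 10.958142)
h = r sin θ − e = 10.958142 − 16 = -5.041858
x = r cos θ + √(L² − h²) = -0.958713 + 137.907867 = 136.949153

136.9492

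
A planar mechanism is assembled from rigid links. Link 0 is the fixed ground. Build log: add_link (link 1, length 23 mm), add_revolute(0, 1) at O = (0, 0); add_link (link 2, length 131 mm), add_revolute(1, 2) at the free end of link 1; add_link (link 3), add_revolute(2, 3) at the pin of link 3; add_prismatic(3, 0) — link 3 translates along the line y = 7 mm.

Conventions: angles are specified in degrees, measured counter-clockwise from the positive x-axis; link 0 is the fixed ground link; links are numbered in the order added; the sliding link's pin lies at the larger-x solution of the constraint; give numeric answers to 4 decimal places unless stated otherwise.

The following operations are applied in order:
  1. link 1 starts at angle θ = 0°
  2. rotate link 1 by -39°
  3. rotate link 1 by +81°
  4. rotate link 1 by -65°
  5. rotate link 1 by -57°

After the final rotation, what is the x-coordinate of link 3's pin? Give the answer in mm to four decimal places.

geometry: r = 23 mm, L = 131 mm, e = 7 mm; θ starts at 0°
rotate link 1 by -39°: θ ← 0° -39° = -39°
rotate link 1 by +81°: θ ← -39° +81° = 42°
rotate link 1 by -65°: θ ← 42° -65° = -23°
rotate link 1 by -57°: θ ← -23° -57° = -80°
crank pin P = (r cos θ, r sin θ) = (3.993908, -22.650578)
h = r sin θ − e = -22.650578 − 7 = -29.650578
x = r cos θ + √(L² − h²) = 3.993908 + 127.600326 = 131.594234

131.5942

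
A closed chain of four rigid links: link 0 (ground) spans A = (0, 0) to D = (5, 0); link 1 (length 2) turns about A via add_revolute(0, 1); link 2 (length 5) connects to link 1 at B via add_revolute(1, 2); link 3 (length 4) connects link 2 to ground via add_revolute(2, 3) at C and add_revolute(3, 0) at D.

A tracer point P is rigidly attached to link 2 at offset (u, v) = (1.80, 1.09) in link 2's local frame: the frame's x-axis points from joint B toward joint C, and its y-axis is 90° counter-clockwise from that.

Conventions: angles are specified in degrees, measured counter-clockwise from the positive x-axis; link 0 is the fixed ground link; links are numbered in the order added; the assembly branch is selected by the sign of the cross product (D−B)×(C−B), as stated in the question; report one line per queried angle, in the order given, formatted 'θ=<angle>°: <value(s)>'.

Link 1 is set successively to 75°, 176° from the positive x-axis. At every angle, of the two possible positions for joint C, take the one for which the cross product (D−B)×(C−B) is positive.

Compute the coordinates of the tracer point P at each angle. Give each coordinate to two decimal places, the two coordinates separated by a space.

A=(0,0), D=(5.00,0)
θ=75°: B = A + 2.00·(cos75°, sin75°) = (0.5176, 1.9319)
θ=75°: |BD| = 4.8809
θ=75°: circle(B,5.00) ∩ circle(D,4.00): a=3.3624, h=3.7006
θ=75°:   candidates: C₊=(5.0701,3.9994) cross=18.062; C₋=(2.1408,-2.7973) cross=-18.062
θ=75°:   branch + wants cross > 0 → take C=(5.0701,3.9994) (cross=18.062)
θ=75°: ex = (C−B)/|BC| = (0.9105,0.4135); ey = (-0.4135,0.9105)
θ=75°: P = B + 1.80·ex + 1.09·ey = (1.7058,3.6686)
θ=176°: B = A + 2.00·(cos176°, sin176°) = (-1.9951, 0.1395)
θ=176°: |BD| = 6.9965
θ=176°: circle(B,5.00) ∩ circle(D,4.00): a=4.1414, h=2.8015
θ=176°:   candidates: C₊=(2.2013,2.8579) cross=19.601; C₋=(2.0896,-2.7440) cross=-19.601
θ=176°:   branch + wants cross > 0 → take C=(2.2013,2.8579) (cross=19.601)
θ=176°: ex = (C−B)/|BC| = (0.8393,0.5437); ey = (-0.5437,0.8393)
θ=176°: P = B + 1.80·ex + 1.09·ey = (-1.0770,2.0330)

θ=75°: 1.71 3.67
θ=176°: -1.08 2.03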